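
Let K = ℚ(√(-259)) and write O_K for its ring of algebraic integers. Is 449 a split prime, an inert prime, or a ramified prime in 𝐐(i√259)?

449 remains inert

d = -259 ≡ 1 (mod 4), so O_K = ℤ[(1+√-259)/2] and disc(K) = d = -259.
disc(K) = -259 is not divisible by 449; 449 is unramified.
(-259/449) = 190^224 mod 449 = 448, giving Legendre symbol -1.
(-259/449) = -1, so 449 is inert.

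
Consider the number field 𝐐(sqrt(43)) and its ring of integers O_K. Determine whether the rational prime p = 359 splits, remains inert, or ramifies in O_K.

359 remains inert

d = 43 ≡ 3 (mod 4), so O_K = ℤ[√43] and disc(K) = 4d = 172.
disc(K) = 172 is not divisible by 359; 359 is unramified.
Legendre symbol by Euler's criterion: (43/359) ≡ 43^179 ≡ 358 (mod 359), i.e. (43/359) = -1.
Legendre symbol -1 ⇒ 359 is inert.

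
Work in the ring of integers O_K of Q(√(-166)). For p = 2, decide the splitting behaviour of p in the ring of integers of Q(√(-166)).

Since -166 ≢ 1 mod 4, the ring of integers is ℤ[√-166] with discriminant 4·(-166) = -664.
Ramification test: 2 | -664. The prime 2 ramifies in K.

ramified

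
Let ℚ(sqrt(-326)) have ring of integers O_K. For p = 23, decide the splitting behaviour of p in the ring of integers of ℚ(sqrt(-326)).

d = -326 ≡ 2 (mod 4), so O_K = ℤ[√-326] and disc(K) = 4d = -1304.
disc(K) = -1304 is not divisible by 23; 23 is unramified.
Euler's criterion: (-326)^11 mod 23 = 22. Thus (-326|23) = -1.
d is a non-residue mod p, hence 23 remains inert in O_K.

remains prime (inert)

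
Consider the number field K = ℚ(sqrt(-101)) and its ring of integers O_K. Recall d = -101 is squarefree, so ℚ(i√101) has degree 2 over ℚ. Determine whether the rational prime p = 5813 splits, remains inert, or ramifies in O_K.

d = -101 ≡ 3 (mod 4), so O_K = ℤ[√-101] and disc(K) = 4d = -404.
disc(K) = -404 is not divisible by 5813; 5813 is unramified.
Compute (-101/5813) via Euler: 5712^((5813-1)/2) mod 5813 = 1, so (-101/5813) = 1.
d is a quadratic residue mod p, hence 5813 splits in O_K.

5813 splits in O_K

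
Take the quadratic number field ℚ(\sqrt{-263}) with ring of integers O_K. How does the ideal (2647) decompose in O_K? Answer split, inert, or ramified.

splits completely

-263 mod 4 = 1, hence disc K = -263 and O_K = ℤ[(1+√-263)/2].
2647 ∤ -263, so 2647 is unramified.
Euler's criterion: (-263)^1323 mod 2647 = 1. Thus (-263|2647) = 1.
(-263/2647) = 1, so 2647 splits.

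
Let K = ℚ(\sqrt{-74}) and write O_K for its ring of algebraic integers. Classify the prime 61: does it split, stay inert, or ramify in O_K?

61 splits in O_K

d = -74 ≡ 2 (mod 4), so O_K = ℤ[√-74] and disc(K) = 4d = -296.
61 ∤ -296, so 61 is unramified.
(-74/61) = 48^30 mod 61 = 1, giving Legendre symbol 1.
d is a quadratic residue mod p, hence 61 splits in O_K.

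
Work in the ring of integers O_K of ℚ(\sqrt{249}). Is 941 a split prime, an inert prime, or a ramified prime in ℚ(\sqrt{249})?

249 mod 4 = 1, hence disc K = 249 and O_K = ℤ[(1+√249)/2].
941 ∤ 249, so 941 is unramified.
Euler's criterion: 249^470 mod 941 = 940. Thus (249|941) = -1.
Legendre symbol -1 ⇒ 941 is inert.

p is inert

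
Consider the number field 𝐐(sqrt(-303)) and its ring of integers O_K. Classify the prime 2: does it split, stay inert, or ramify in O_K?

split

-303 mod 4 = 1, hence disc K = -303 and O_K = ℤ[(1+√-303)/2].
disc(K) = -303 is not divisible by 2; 2 is unramified.
For p = 2 with d ≡ 1 (mod 4): d mod 8 = 1, so 2 splits.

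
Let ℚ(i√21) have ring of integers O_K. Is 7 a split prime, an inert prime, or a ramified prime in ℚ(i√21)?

7 is ramified

Since -21 ≢ 1 mod 4, the ring of integers is ℤ[√-21] with discriminant 4·(-21) = -84.
Ramification test: 7 | -84. The prime 7 ramifies in K.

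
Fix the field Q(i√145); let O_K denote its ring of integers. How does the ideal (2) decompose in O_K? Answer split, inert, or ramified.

ramified

-145 mod 4 = 3, hence disc K = 4·(-145) = -580 and O_K = ℤ[√-145].
Ramification test: 2 | -580. The prime 2 ramifies in K.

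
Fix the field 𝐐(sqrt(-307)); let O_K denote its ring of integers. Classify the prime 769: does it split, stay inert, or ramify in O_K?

d = -307 ≡ 1 (mod 4), so O_K = ℤ[(1+√-307)/2] and disc(K) = d = -307.
769 ∤ -307, so 769 is unramified.
(-307/769) = 462^384 mod 769 = 1, giving Legendre symbol 1.
(-307/769) = 1, so 769 splits.

split — (769) = 𝔭₁𝔭₂ with 𝔭₁ ≠ 𝔭₂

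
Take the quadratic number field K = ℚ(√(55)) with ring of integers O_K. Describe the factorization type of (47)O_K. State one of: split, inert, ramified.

Since 55 ≢ 1 mod 4, the ring of integers is ℤ[√55] with discriminant 4·55 = 220.
Since gcd(47, 220) = 1 the prime 47 does not ramify.
Euler's criterion: 55^23 mod 47 = 1. Thus (55|47) = 1.
d is a quadratic residue mod p, hence 47 splits in O_K.

split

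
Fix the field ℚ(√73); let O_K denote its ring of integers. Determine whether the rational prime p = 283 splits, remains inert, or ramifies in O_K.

d = 73 ≡ 1 (mod 4), so O_K = ℤ[(1+√73)/2] and disc(K) = d = 73.
disc(K) = 73 is not divisible by 283; 283 is unramified.
Legendre symbol by Euler's criterion: (73/283) ≡ 73^141 ≡ 1 (mod 283), i.e. (73/283) = 1.
d is a quadratic residue mod p, hence 283 splits in O_K.

283 splits in O_K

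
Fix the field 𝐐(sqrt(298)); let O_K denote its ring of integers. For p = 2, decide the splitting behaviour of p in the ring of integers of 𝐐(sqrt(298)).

ramified — (2) = 𝔭²

Since 298 ≢ 1 mod 4, the ring of integers is ℤ[√298] with discriminant 4·298 = 1192.
2 divides disc(K) = 1192, so 2 ramifies.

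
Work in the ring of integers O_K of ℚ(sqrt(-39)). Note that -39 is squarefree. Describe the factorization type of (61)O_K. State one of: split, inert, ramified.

-39 mod 4 = 1, hence disc K = -39 and O_K = ℤ[(1+√-39)/2].
61 ∤ -39, so 61 is unramified.
Compute (-39/61) via Euler: 22^((61-1)/2) mod 61 = 1, so (-39/61) = 1.
(-39/61) = 1, so 61 splits.

p splits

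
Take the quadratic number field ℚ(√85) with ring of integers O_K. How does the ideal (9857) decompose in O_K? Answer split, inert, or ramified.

85 mod 4 = 1, hence disc K = 85 and O_K = ℤ[(1+√85)/2].
9857 ∤ 85, so 9857 is unramified.
Legendre symbol by Euler's criterion: (85/9857) ≡ 85^4928 ≡ 1 (mod 9857), i.e. (85/9857) = 1.
Legendre symbol 1 ⇒ 9857 is split.

p splits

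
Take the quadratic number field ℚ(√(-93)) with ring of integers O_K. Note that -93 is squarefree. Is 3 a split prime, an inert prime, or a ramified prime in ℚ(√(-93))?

ramified

Since -93 ≢ 1 mod 4, the ring of integers is ℤ[√-93] with discriminant 4·(-93) = -372.
disc(K) = -372 = 3·(-124), so p = 3 is ramified.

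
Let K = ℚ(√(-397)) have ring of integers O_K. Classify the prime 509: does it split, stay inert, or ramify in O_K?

d = -397 ≡ 3 (mod 4), so O_K = ℤ[√-397] and disc(K) = 4d = -1588.
disc(K) = -1588 is not divisible by 509; 509 is unramified.
Euler's criterion: (-397)^254 mod 509 = 508. Thus (-397|509) = -1.
(-397/509) = -1, so 509 is inert.

inert — (509) stays prime in O_K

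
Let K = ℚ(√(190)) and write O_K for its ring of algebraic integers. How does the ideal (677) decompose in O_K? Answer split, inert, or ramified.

Since 190 ≢ 1 mod 4, the ring of integers is ℤ[√190] with discriminant 4·190 = 760.
Since gcd(677, 760) = 1 the prime 677 does not ramify.
Euler's criterion: 190^338 mod 677 = 676. Thus (190|677) = -1.
Legendre symbol -1 ⇒ 677 is inert.

remains prime (inert)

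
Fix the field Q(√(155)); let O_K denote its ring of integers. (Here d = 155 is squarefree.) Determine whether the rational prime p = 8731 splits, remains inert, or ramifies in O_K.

p is inert

155 mod 4 = 3, hence disc K = 4·155 = 620 and O_K = ℤ[√155].
8731 ∤ 620, so 8731 is unramified.
Compute (155/8731) via Euler: 155^((8731-1)/2) mod 8731 = 8730, so (155/8731) = -1.
(155/8731) = -1, so 8731 is inert.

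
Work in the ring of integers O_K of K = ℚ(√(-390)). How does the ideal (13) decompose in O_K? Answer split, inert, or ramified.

ramified

d = -390 ≡ 2 (mod 4), so O_K = ℤ[√-390] and disc(K) = 4d = -1560.
Ramification test: 13 | -1560. The prime 13 ramifies in K.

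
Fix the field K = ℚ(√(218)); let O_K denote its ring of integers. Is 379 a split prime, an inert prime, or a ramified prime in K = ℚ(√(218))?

split

Since 218 ≢ 1 mod 4, the ring of integers is ℤ[√218] with discriminant 4·218 = 872.
disc(K) = 872 is not divisible by 379; 379 is unramified.
Compute (218/379) via Euler: 218^((379-1)/2) mod 379 = 1, so (218/379) = 1.
d is a quadratic residue mod p, hence 379 splits in O_K.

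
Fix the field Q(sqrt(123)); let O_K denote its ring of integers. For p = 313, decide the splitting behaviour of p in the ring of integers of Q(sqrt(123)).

d = 123 ≡ 3 (mod 4), so O_K = ℤ[√123] and disc(K) = 4d = 492.
disc(K) = 492 is not divisible by 313; 313 is unramified.
(123/313) = 123^156 mod 313 = 312, giving Legendre symbol -1.
Legendre symbol -1 ⇒ 313 is inert.

313 remains inert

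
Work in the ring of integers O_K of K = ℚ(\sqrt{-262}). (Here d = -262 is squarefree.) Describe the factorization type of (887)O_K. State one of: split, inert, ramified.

-262 mod 4 = 2, hence disc K = 4·(-262) = -1048 and O_K = ℤ[√-262].
887 ∤ -1048, so 887 is unramified.
Legendre symbol by Euler's criterion: (-262/887) ≡ (-262)^443 ≡ 1 (mod 887), i.e. (-262/887) = 1.
(-262/887) = 1, so 887 splits.

splits completely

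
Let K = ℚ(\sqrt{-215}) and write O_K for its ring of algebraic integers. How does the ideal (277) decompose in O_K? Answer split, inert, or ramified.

split — (277) = 𝔭₁𝔭₂ with 𝔭₁ ≠ 𝔭₂

-215 mod 4 = 1, hence disc K = -215 and O_K = ℤ[(1+√-215)/2].
Since gcd(277, -215) = 1 the prime 277 does not ramify.
(-215/277) = 62^138 mod 277 = 1, giving Legendre symbol 1.
(-215/277) = 1, so 277 splits.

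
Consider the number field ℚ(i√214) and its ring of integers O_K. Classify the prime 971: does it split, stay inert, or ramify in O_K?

-214 mod 4 = 2, hence disc K = 4·(-214) = -856 and O_K = ℤ[√-214].
disc(K) = -856 is not divisible by 971; 971 is unramified.
Compute (-214/971) via Euler: 757^((971-1)/2) mod 971 = 1, so (-214/971) = 1.
d is a quadratic residue mod p, hence 971 splits in O_K.

splits completely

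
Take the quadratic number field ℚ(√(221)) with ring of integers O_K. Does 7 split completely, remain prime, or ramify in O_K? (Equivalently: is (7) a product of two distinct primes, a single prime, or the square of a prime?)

split

Since 221 ≡ 1 mod 4, the ring of integers is ℤ[(1+√221)/2] with discriminant 221.
7 ∤ 221, so 7 is unramified.
Compute (221/7) via Euler: 4^((7-1)/2) mod 7 = 1, so (221/7) = 1.
Legendre symbol 1 ⇒ 7 is split.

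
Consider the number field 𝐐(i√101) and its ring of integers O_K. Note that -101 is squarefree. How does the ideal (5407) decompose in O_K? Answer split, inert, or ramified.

-101 mod 4 = 3, hence disc K = 4·(-101) = -404 and O_K = ℤ[√-101].
disc(K) = -404 is not divisible by 5407; 5407 is unramified.
Compute (-101/5407) via Euler: 5306^((5407-1)/2) mod 5407 = 5406, so (-101/5407) = -1.
Legendre symbol -1 ⇒ 5407 is inert.

5407 remains inert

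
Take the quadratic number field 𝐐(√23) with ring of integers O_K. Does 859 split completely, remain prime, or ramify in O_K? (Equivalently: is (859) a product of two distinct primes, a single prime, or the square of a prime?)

23 mod 4 = 3, hence disc K = 4·23 = 92 and O_K = ℤ[√23].
859 ∤ 92, so 859 is unramified.
Euler's criterion: 23^429 mod 859 = 858. Thus (23|859) = -1.
Legendre symbol -1 ⇒ 859 is inert.

remains prime (inert)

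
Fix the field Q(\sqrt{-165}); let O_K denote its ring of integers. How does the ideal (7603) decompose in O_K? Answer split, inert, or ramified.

-165 mod 4 = 3, hence disc K = 4·(-165) = -660 and O_K = ℤ[√-165].
disc(K) = -660 is not divisible by 7603; 7603 is unramified.
(-165/7603) = 7438^3801 mod 7603 = 7602, giving Legendre symbol -1.
Legendre symbol -1 ⇒ 7603 is inert.

remains prime (inert)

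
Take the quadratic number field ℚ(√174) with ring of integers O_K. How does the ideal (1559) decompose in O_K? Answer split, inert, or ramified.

d = 174 ≡ 2 (mod 4), so O_K = ℤ[√174] and disc(K) = 4d = 696.
disc(K) = 696 is not divisible by 1559; 1559 is unramified.
Legendre symbol by Euler's criterion: (174/1559) ≡ 174^779 ≡ 1 (mod 1559), i.e. (174/1559) = 1.
d is a quadratic residue mod p, hence 1559 splits in O_K.

split — (1559) = 𝔭₁𝔭₂ with 𝔭₁ ≠ 𝔭₂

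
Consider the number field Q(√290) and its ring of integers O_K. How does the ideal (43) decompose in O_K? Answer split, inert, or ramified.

inert — (43) stays prime in O_K

d = 290 ≡ 2 (mod 4), so O_K = ℤ[√290] and disc(K) = 4d = 1160.
Since gcd(43, 1160) = 1 the prime 43 does not ramify.
Legendre symbol by Euler's criterion: (290/43) ≡ 290^21 ≡ 42 (mod 43), i.e. (290/43) = -1.
d is a non-residue mod p, hence 43 remains inert in O_K.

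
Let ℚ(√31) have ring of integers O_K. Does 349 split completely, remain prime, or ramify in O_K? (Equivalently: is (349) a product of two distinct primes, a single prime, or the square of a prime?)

31 mod 4 = 3, hence disc K = 4·31 = 124 and O_K = ℤ[√31].
disc(K) = 124 is not divisible by 349; 349 is unramified.
Compute (31/349) via Euler: 31^((349-1)/2) mod 349 = 1, so (31/349) = 1.
(31/349) = 1, so 349 splits.

349 splits in O_K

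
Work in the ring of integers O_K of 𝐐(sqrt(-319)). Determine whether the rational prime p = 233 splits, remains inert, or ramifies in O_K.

d = -319 ≡ 1 (mod 4), so O_K = ℤ[(1+√-319)/2] and disc(K) = d = -319.
disc(K) = -319 is not divisible by 233; 233 is unramified.
Euler's criterion: (-319)^116 mod 233 = 232. Thus (-319|233) = -1.
d is a non-residue mod p, hence 233 remains inert in O_K.

inert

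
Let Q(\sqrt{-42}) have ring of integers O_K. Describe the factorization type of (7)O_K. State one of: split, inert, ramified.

p ramifies

-42 mod 4 = 2, hence disc K = 4·(-42) = -168 and O_K = ℤ[√-42].
Ramification test: 7 | -168. The prime 7 ramifies in K.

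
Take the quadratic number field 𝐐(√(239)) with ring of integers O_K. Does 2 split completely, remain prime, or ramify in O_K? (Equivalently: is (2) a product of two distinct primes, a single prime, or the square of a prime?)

p ramifies

239 mod 4 = 3, hence disc K = 4·239 = 956 and O_K = ℤ[√239].
disc(K) = 956 = 2·478, so p = 2 is ramified.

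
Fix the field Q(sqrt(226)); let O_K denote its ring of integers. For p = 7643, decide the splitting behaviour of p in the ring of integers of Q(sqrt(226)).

remains prime (inert)

Since 226 ≢ 1 mod 4, the ring of integers is ℤ[√226] with discriminant 4·226 = 904.
disc(K) = 904 is not divisible by 7643; 7643 is unramified.
(226/7643) = 226^3821 mod 7643 = 7642, giving Legendre symbol -1.
(226/7643) = -1, so 7643 is inert.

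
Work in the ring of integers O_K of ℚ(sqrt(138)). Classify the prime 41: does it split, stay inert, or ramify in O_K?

Since 138 ≢ 1 mod 4, the ring of integers is ℤ[√138] with discriminant 4·138 = 552.
disc(K) = 552 is not divisible by 41; 41 is unramified.
Compute (138/41) via Euler: 15^((41-1)/2) mod 41 = 40, so (138/41) = -1.
(138/41) = -1, so 41 is inert.

inert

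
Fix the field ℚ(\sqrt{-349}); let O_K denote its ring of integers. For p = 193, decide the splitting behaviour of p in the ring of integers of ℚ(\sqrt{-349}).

193 remains inert

Since -349 ≢ 1 mod 4, the ring of integers is ℤ[√-349] with discriminant 4·(-349) = -1396.
disc(K) = -1396 is not divisible by 193; 193 is unramified.
Euler's criterion: (-349)^96 mod 193 = 192. Thus (-349|193) = -1.
Legendre symbol -1 ⇒ 193 is inert.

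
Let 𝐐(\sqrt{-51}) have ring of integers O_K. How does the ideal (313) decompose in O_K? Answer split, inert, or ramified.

-51 mod 4 = 1, hence disc K = -51 and O_K = ℤ[(1+√-51)/2].
Since gcd(313, -51) = 1 the prime 313 does not ramify.
Compute (-51/313) via Euler: 262^((313-1)/2) mod 313 = 312, so (-51/313) = -1.
Legendre symbol -1 ⇒ 313 is inert.

p is inert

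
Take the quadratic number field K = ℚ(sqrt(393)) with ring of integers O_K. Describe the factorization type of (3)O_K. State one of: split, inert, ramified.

p ramifies

393 mod 4 = 1, hence disc K = 393 and O_K = ℤ[(1+√393)/2].
Ramification test: 3 | 393. The prime 3 ramifies in K.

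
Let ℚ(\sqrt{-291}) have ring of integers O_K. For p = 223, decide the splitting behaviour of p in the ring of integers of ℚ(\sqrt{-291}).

Since -291 ≡ 1 mod 4, the ring of integers is ℤ[(1+√-291)/2] with discriminant -291.
223 ∤ -291, so 223 is unramified.
(-291/223) = 155^111 mod 223 = 222, giving Legendre symbol -1.
d is a non-residue mod p, hence 223 remains inert in O_K.

p is inert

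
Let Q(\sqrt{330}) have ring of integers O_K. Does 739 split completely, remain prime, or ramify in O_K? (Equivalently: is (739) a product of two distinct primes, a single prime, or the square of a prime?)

739 splits in O_K

330 mod 4 = 2, hence disc K = 4·330 = 1320 and O_K = ℤ[√330].
disc(K) = 1320 is not divisible by 739; 739 is unramified.
Legendre symbol by Euler's criterion: (330/739) ≡ 330^369 ≡ 1 (mod 739), i.e. (330/739) = 1.
(330/739) = 1, so 739 splits.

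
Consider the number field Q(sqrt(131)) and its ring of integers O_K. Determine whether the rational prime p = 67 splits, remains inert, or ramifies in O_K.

split

131 mod 4 = 3, hence disc K = 4·131 = 524 and O_K = ℤ[√131].
67 ∤ 524, so 67 is unramified.
Euler's criterion: 131^33 mod 67 = 1. Thus (131|67) = 1.
(131/67) = 1, so 67 splits.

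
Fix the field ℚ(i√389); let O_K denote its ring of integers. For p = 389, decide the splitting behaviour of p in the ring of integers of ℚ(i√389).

389 is ramified

Since -389 ≢ 1 mod 4, the ring of integers is ℤ[√-389] with discriminant 4·(-389) = -1556.
Ramification test: 389 | -1556. The prime 389 ramifies in K.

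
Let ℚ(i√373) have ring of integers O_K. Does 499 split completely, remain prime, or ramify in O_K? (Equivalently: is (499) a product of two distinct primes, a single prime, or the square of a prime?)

-373 mod 4 = 3, hence disc K = 4·(-373) = -1492 and O_K = ℤ[√-373].
disc(K) = -1492 is not divisible by 499; 499 is unramified.
(-373/499) = 126^249 mod 499 = 1, giving Legendre symbol 1.
(-373/499) = 1, so 499 splits.

split — (499) = 𝔭₁𝔭₂ with 𝔭₁ ≠ 𝔭₂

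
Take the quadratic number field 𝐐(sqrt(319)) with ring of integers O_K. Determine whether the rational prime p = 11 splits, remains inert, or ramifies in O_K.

319 mod 4 = 3, hence disc K = 4·319 = 1276 and O_K = ℤ[√319].
Ramification test: 11 | 1276. The prime 11 ramifies in K.

ramifies in O_K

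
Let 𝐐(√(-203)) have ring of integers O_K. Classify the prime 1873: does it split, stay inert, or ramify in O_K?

p is inert

Since -203 ≡ 1 mod 4, the ring of integers is ℤ[(1+√-203)/2] with discriminant -203.
disc(K) = -203 is not divisible by 1873; 1873 is unramified.
Legendre symbol by Euler's criterion: (-203/1873) ≡ (-203)^936 ≡ 1872 (mod 1873), i.e. (-203/1873) = -1.
Legendre symbol -1 ⇒ 1873 is inert.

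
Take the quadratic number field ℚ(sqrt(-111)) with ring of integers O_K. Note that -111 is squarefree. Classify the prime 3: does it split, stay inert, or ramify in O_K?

3 is ramified

Since -111 ≡ 1 mod 4, the ring of integers is ℤ[(1+√-111)/2] with discriminant -111.
3 divides disc(K) = -111, so 3 ramifies.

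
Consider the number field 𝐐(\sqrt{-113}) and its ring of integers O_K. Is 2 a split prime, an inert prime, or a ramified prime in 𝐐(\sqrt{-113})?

Since -113 ≢ 1 mod 4, the ring of integers is ℤ[√-113] with discriminant 4·(-113) = -452.
2 divides disc(K) = -452, so 2 ramifies.

ramified — (2) = 𝔭²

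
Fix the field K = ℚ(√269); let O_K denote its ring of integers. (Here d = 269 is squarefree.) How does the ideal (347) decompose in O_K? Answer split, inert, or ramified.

split

269 mod 4 = 1, hence disc K = 269 and O_K = ℤ[(1+√269)/2].
disc(K) = 269 is not divisible by 347; 347 is unramified.
Euler's criterion: 269^173 mod 347 = 1. Thus (269|347) = 1.
d is a quadratic residue mod p, hence 347 splits in O_K.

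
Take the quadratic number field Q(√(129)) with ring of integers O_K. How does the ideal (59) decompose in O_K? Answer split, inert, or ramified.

inert

Since 129 ≡ 1 mod 4, the ring of integers is ℤ[(1+√129)/2] with discriminant 129.
Since gcd(59, 129) = 1 the prime 59 does not ramify.
Compute (129/59) via Euler: 11^((59-1)/2) mod 59 = 58, so (129/59) = -1.
d is a non-residue mod p, hence 59 remains inert in O_K.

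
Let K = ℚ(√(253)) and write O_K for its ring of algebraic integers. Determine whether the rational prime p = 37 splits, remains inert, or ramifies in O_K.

inert

253 mod 4 = 1, hence disc K = 253 and O_K = ℤ[(1+√253)/2].
37 ∤ 253, so 37 is unramified.
Legendre symbol by Euler's criterion: (253/37) ≡ 253^18 ≡ 36 (mod 37), i.e. (253/37) = -1.
(253/37) = -1, so 37 is inert.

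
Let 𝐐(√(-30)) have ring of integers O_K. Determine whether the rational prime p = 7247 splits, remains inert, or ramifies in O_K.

-30 mod 4 = 2, hence disc K = 4·(-30) = -120 and O_K = ℤ[√-30].
disc(K) = -120 is not divisible by 7247; 7247 is unramified.
(-30/7247) = 7217^3623 mod 7247 = 1, giving Legendre symbol 1.
(-30/7247) = 1, so 7247 splits.

split — (7247) = 𝔭₁𝔭₂ with 𝔭₁ ≠ 𝔭₂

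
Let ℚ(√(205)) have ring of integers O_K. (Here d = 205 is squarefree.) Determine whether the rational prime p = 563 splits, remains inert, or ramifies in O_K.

Since 205 ≡ 1 mod 4, the ring of integers is ℤ[(1+√205)/2] with discriminant 205.
disc(K) = 205 is not divisible by 563; 563 is unramified.
Legendre symbol by Euler's criterion: (205/563) ≡ 205^281 ≡ 1 (mod 563), i.e. (205/563) = 1.
(205/563) = 1, so 563 splits.

splits completely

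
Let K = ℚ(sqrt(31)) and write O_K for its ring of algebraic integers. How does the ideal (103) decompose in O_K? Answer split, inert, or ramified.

31 mod 4 = 3, hence disc K = 4·31 = 124 and O_K = ℤ[√31].
103 ∤ 124, so 103 is unramified.
(31/103) = 31^51 mod 103 = 102, giving Legendre symbol -1.
Legendre symbol -1 ⇒ 103 is inert.

inert — (103) stays prime in O_K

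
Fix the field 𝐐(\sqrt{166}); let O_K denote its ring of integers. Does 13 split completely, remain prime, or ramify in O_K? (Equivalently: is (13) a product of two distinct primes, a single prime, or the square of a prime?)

d = 166 ≡ 2 (mod 4), so O_K = ℤ[√166] and disc(K) = 4d = 664.
13 ∤ 664, so 13 is unramified.
Euler's criterion: 166^6 mod 13 = 1. Thus (166|13) = 1.
(166/13) = 1, so 13 splits.

split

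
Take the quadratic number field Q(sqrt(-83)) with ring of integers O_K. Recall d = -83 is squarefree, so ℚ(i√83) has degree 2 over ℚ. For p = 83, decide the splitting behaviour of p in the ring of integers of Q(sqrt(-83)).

ramified

d = -83 ≡ 1 (mod 4), so O_K = ℤ[(1+√-83)/2] and disc(K) = d = -83.
Ramification test: 83 | -83. The prime 83 ramifies in K.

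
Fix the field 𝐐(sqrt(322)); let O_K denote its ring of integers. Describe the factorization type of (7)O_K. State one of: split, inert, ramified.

Since 322 ≢ 1 mod 4, the ring of integers is ℤ[√322] with discriminant 4·322 = 1288.
disc(K) = 1288 = 7·184, so p = 7 is ramified.

7 is ramified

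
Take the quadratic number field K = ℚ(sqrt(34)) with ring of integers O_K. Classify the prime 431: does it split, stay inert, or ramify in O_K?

d = 34 ≡ 2 (mod 4), so O_K = ℤ[√34] and disc(K) = 4d = 136.
431 ∤ 136, so 431 is unramified.
Compute (34/431) via Euler: 34^((431-1)/2) mod 431 = 430, so (34/431) = -1.
(34/431) = -1, so 431 is inert.

inert — (431) stays prime in O_K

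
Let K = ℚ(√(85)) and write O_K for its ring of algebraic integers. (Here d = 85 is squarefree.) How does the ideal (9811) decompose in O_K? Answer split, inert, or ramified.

split

85 mod 4 = 1, hence disc K = 85 and O_K = ℤ[(1+√85)/2].
disc(K) = 85 is not divisible by 9811; 9811 is unramified.
Legendre symbol by Euler's criterion: (85/9811) ≡ 85^4905 ≡ 1 (mod 9811), i.e. (85/9811) = 1.
Legendre symbol 1 ⇒ 9811 is split.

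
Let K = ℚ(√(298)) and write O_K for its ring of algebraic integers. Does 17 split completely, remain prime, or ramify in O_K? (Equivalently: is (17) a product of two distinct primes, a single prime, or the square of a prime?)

splits completely

Since 298 ≢ 1 mod 4, the ring of integers is ℤ[√298] with discriminant 4·298 = 1192.
Since gcd(17, 1192) = 1 the prime 17 does not ramify.
(298/17) = 9^8 mod 17 = 1, giving Legendre symbol 1.
(298/17) = 1, so 17 splits.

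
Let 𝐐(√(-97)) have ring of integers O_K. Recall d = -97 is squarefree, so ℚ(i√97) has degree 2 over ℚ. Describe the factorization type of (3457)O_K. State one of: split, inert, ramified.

split — (3457) = 𝔭₁𝔭₂ with 𝔭₁ ≠ 𝔭₂

-97 mod 4 = 3, hence disc K = 4·(-97) = -388 and O_K = ℤ[√-97].
Since gcd(3457, -388) = 1 the prime 3457 does not ramify.
Legendre symbol by Euler's criterion: (-97/3457) ≡ (-97)^1728 ≡ 1 (mod 3457), i.e. (-97/3457) = 1.
d is a quadratic residue mod p, hence 3457 splits in O_K.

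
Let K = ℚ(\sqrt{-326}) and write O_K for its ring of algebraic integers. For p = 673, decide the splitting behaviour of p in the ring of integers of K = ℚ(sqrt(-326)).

d = -326 ≡ 2 (mod 4), so O_K = ℤ[√-326] and disc(K) = 4d = -1304.
Since gcd(673, -1304) = 1 the prime 673 does not ramify.
Compute (-326/673) via Euler: 347^((673-1)/2) mod 673 = 1, so (-326/673) = 1.
Legendre symbol 1 ⇒ 673 is split.

splits completely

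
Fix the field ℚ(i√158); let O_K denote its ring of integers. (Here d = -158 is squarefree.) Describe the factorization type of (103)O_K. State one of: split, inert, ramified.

remains prime (inert)

d = -158 ≡ 2 (mod 4), so O_K = ℤ[√-158] and disc(K) = 4d = -632.
disc(K) = -632 is not divisible by 103; 103 is unramified.
Compute (-158/103) via Euler: 48^((103-1)/2) mod 103 = 102, so (-158/103) = -1.
Legendre symbol -1 ⇒ 103 is inert.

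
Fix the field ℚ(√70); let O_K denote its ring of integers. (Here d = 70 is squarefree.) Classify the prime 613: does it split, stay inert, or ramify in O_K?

p splits

Since 70 ≢ 1 mod 4, the ring of integers is ℤ[√70] with discriminant 4·70 = 280.
disc(K) = 280 is not divisible by 613; 613 is unramified.
Compute (70/613) via Euler: 70^((613-1)/2) mod 613 = 1, so (70/613) = 1.
(70/613) = 1, so 613 splits.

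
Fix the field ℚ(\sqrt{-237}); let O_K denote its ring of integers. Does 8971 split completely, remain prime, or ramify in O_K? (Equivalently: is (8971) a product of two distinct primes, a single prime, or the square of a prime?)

d = -237 ≡ 3 (mod 4), so O_K = ℤ[√-237] and disc(K) = 4d = -948.
disc(K) = -948 is not divisible by 8971; 8971 is unramified.
Compute (-237/8971) via Euler: 8734^((8971-1)/2) mod 8971 = 8970, so (-237/8971) = -1.
Legendre symbol -1 ⇒ 8971 is inert.

p is inert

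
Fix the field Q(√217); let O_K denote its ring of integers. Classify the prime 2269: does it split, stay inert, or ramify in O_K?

2269 remains inert

217 mod 4 = 1, hence disc K = 217 and O_K = ℤ[(1+√217)/2].
2269 ∤ 217, so 2269 is unramified.
Legendre symbol by Euler's criterion: (217/2269) ≡ 217^1134 ≡ 2268 (mod 2269), i.e. (217/2269) = -1.
Legendre symbol -1 ⇒ 2269 is inert.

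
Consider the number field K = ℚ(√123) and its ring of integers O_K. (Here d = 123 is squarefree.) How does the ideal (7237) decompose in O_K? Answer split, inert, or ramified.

d = 123 ≡ 3 (mod 4), so O_K = ℤ[√123] and disc(K) = 4d = 492.
disc(K) = 492 is not divisible by 7237; 7237 is unramified.
Compute (123/7237) via Euler: 123^((7237-1)/2) mod 7237 = 1, so (123/7237) = 1.
(123/7237) = 1, so 7237 splits.

splits completely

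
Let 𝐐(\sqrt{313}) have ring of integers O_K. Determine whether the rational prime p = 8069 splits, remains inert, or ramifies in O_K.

Since 313 ≡ 1 mod 4, the ring of integers is ℤ[(1+√313)/2] with discriminant 313.
disc(K) = 313 is not divisible by 8069; 8069 is unramified.
Euler's criterion: 313^4034 mod 8069 = 8068. Thus (313|8069) = -1.
d is a non-residue mod p, hence 8069 remains inert in O_K.

remains prime (inert)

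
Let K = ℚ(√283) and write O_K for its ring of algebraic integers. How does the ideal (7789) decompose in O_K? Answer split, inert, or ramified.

remains prime (inert)

Since 283 ≢ 1 mod 4, the ring of integers is ℤ[√283] with discriminant 4·283 = 1132.
7789 ∤ 1132, so 7789 is unramified.
(283/7789) = 283^3894 mod 7789 = 7788, giving Legendre symbol -1.
d is a non-residue mod p, hence 7789 remains inert in O_K.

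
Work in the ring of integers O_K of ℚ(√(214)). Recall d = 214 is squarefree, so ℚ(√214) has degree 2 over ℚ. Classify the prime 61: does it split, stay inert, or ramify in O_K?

inert — (61) stays prime in O_K

d = 214 ≡ 2 (mod 4), so O_K = ℤ[√214] and disc(K) = 4d = 856.
61 ∤ 856, so 61 is unramified.
Legendre symbol by Euler's criterion: (214/61) ≡ 214^30 ≡ 60 (mod 61), i.e. (214/61) = -1.
d is a non-residue mod p, hence 61 remains inert in O_K.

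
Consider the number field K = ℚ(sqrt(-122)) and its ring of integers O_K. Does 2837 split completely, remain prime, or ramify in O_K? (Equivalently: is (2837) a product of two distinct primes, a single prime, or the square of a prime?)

split

d = -122 ≡ 2 (mod 4), so O_K = ℤ[√-122] and disc(K) = 4d = -488.
disc(K) = -488 is not divisible by 2837; 2837 is unramified.
Euler's criterion: (-122)^1418 mod 2837 = 1. Thus (-122|2837) = 1.
(-122/2837) = 1, so 2837 splits.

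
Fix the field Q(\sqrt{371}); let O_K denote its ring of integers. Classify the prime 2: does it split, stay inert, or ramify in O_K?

ramifies in O_K

d = 371 ≡ 3 (mod 4), so O_K = ℤ[√371] and disc(K) = 4d = 1484.
disc(K) = 1484 = 2·742, so p = 2 is ramified.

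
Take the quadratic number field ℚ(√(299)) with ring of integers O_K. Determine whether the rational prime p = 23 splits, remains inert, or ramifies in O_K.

ramified — (23) = 𝔭²

299 mod 4 = 3, hence disc K = 4·299 = 1196 and O_K = ℤ[√299].
disc(K) = 1196 = 23·52, so p = 23 is ramified.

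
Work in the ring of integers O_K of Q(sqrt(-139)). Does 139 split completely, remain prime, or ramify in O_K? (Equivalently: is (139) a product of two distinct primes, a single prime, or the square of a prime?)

ramified

Since -139 ≡ 1 mod 4, the ring of integers is ℤ[(1+√-139)/2] with discriminant -139.
Ramification test: 139 | -139. The prime 139 ramifies in K.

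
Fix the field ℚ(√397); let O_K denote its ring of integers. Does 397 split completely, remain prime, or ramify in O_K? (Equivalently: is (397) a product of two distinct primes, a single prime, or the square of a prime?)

ramifies in O_K

397 mod 4 = 1, hence disc K = 397 and O_K = ℤ[(1+√397)/2].
397 divides disc(K) = 397, so 397 ramifies.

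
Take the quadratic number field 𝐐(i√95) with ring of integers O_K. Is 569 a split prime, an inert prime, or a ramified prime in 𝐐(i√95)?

Since -95 ≡ 1 mod 4, the ring of integers is ℤ[(1+√-95)/2] with discriminant -95.
Since gcd(569, -95) = 1 the prime 569 does not ramify.
Legendre symbol by Euler's criterion: (-95/569) ≡ (-95)^284 ≡ 568 (mod 569), i.e. (-95/569) = -1.
(-95/569) = -1, so 569 is inert.

p is inert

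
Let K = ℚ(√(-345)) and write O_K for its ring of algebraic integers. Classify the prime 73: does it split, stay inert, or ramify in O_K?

p is inert

Since -345 ≢ 1 mod 4, the ring of integers is ℤ[√-345] with discriminant 4·(-345) = -1380.
73 ∤ -1380, so 73 is unramified.
Compute (-345/73) via Euler: 20^((73-1)/2) mod 73 = 72, so (-345/73) = -1.
d is a non-residue mod p, hence 73 remains inert in O_K.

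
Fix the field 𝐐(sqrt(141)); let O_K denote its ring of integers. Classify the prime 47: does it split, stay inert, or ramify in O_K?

p ramifies

Since 141 ≡ 1 mod 4, the ring of integers is ℤ[(1+√141)/2] with discriminant 141.
47 divides disc(K) = 141, so 47 ramifies.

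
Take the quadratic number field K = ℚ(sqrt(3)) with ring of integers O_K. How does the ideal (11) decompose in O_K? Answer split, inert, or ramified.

d = 3 ≡ 3 (mod 4), so O_K = ℤ[√3] and disc(K) = 4d = 12.
Since gcd(11, 12) = 1 the prime 11 does not ramify.
Euler's criterion: 3^5 mod 11 = 1. Thus (3|11) = 1.
(3/11) = 1, so 11 splits.

p splits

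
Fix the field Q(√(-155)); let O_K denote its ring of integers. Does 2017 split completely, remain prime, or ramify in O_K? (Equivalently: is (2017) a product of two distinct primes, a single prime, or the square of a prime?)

p is inert

-155 mod 4 = 1, hence disc K = -155 and O_K = ℤ[(1+√-155)/2].
disc(K) = -155 is not divisible by 2017; 2017 is unramified.
Compute (-155/2017) via Euler: 1862^((2017-1)/2) mod 2017 = 2016, so (-155/2017) = -1.
d is a non-residue mod p, hence 2017 remains inert in O_K.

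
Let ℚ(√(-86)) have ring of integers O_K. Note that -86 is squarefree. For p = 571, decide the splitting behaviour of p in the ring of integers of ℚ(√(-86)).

splits completely

Since -86 ≢ 1 mod 4, the ring of integers is ℤ[√-86] with discriminant 4·(-86) = -344.
disc(K) = -344 is not divisible by 571; 571 is unramified.
Legendre symbol by Euler's criterion: (-86/571) ≡ (-86)^285 ≡ 1 (mod 571), i.e. (-86/571) = 1.
(-86/571) = 1, so 571 splits.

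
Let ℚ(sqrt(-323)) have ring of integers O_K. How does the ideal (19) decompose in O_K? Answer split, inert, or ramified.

d = -323 ≡ 1 (mod 4), so O_K = ℤ[(1+√-323)/2] and disc(K) = d = -323.
disc(K) = -323 = 19·(-17), so p = 19 is ramified.

p ramifies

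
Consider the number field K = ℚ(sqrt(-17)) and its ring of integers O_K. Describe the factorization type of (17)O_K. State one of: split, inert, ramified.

d = -17 ≡ 3 (mod 4), so O_K = ℤ[√-17] and disc(K) = 4d = -68.
17 divides disc(K) = -68, so 17 ramifies.

ramified — (17) = 𝔭²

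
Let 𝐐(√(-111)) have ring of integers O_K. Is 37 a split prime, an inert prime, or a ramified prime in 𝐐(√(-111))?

-111 mod 4 = 1, hence disc K = -111 and O_K = ℤ[(1+√-111)/2].
disc(K) = -111 = 37·(-3), so p = 37 is ramified.

37 is ramified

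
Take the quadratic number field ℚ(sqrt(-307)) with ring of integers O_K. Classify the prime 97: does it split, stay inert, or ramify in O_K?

p splits

d = -307 ≡ 1 (mod 4), so O_K = ℤ[(1+√-307)/2] and disc(K) = d = -307.
97 ∤ -307, so 97 is unramified.
Euler's criterion: (-307)^48 mod 97 = 1. Thus (-307|97) = 1.
(-307/97) = 1, so 97 splits.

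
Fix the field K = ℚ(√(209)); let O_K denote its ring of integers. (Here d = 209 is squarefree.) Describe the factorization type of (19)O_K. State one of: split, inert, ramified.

d = 209 ≡ 1 (mod 4), so O_K = ℤ[(1+√209)/2] and disc(K) = d = 209.
19 divides disc(K) = 209, so 19 ramifies.

p ramifies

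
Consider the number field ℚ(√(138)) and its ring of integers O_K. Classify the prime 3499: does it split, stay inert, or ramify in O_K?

138 mod 4 = 2, hence disc K = 4·138 = 552 and O_K = ℤ[√138].
Since gcd(3499, 552) = 1 the prime 3499 does not ramify.
Legendre symbol by Euler's criterion: (138/3499) ≡ 138^1749 ≡ 3498 (mod 3499), i.e. (138/3499) = -1.
Legendre symbol -1 ⇒ 3499 is inert.

inert — (3499) stays prime in O_K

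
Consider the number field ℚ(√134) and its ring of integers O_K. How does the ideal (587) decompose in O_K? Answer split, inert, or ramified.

134 mod 4 = 2, hence disc K = 4·134 = 536 and O_K = ℤ[√134].
Since gcd(587, 536) = 1 the prime 587 does not ramify.
Legendre symbol by Euler's criterion: (134/587) ≡ 134^293 ≡ 586 (mod 587), i.e. (134/587) = -1.
(134/587) = -1, so 587 is inert.

p is inert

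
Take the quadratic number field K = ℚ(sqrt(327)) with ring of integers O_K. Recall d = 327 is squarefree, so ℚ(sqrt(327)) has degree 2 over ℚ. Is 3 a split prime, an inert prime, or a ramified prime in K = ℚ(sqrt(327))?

ramified — (3) = 𝔭²

327 mod 4 = 3, hence disc K = 4·327 = 1308 and O_K = ℤ[√327].
disc(K) = 1308 = 3·436, so p = 3 is ramified.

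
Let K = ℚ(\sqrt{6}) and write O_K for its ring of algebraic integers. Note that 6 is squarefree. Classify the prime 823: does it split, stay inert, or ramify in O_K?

inert

Since 6 ≢ 1 mod 4, the ring of integers is ℤ[√6] with discriminant 4·6 = 24.
Since gcd(823, 24) = 1 the prime 823 does not ramify.
Compute (6/823) via Euler: 6^((823-1)/2) mod 823 = 822, so (6/823) = -1.
d is a non-residue mod p, hence 823 remains inert in O_K.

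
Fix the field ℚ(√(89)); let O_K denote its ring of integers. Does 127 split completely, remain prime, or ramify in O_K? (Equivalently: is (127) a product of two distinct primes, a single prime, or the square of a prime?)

inert

Since 89 ≡ 1 mod 4, the ring of integers is ℤ[(1+√89)/2] with discriminant 89.
127 ∤ 89, so 127 is unramified.
Euler's criterion: 89^63 mod 127 = 126. Thus (89|127) = -1.
d is a non-residue mod p, hence 127 remains inert in O_K.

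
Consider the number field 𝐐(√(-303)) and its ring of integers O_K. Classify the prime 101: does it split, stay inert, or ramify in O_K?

-303 mod 4 = 1, hence disc K = -303 and O_K = ℤ[(1+√-303)/2].
101 divides disc(K) = -303, so 101 ramifies.

p ramifies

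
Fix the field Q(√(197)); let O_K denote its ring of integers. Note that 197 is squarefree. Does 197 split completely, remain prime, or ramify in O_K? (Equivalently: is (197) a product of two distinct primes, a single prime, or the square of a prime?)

197 mod 4 = 1, hence disc K = 197 and O_K = ℤ[(1+√197)/2].
disc(K) = 197 = 197·1, so p = 197 is ramified.

ramified — (197) = 𝔭²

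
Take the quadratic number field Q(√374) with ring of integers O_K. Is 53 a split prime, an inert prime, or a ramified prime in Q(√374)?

53 remains inert

374 mod 4 = 2, hence disc K = 4·374 = 1496 and O_K = ℤ[√374].
disc(K) = 1496 is not divisible by 53; 53 is unramified.
Legendre symbol by Euler's criterion: (374/53) ≡ 374^26 ≡ 52 (mod 53), i.e. (374/53) = -1.
(374/53) = -1, so 53 is inert.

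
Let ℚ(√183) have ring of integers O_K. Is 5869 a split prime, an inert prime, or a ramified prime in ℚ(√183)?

5869 splits in O_K

183 mod 4 = 3, hence disc K = 4·183 = 732 and O_K = ℤ[√183].
5869 ∤ 732, so 5869 is unramified.
(183/5869) = 183^2934 mod 5869 = 1, giving Legendre symbol 1.
Legendre symbol 1 ⇒ 5869 is split.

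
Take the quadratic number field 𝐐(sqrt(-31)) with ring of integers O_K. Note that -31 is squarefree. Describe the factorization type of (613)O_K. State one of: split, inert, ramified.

p is inert

Since -31 ≡ 1 mod 4, the ring of integers is ℤ[(1+√-31)/2] with discriminant -31.
Since gcd(613, -31) = 1 the prime 613 does not ramify.
(-31/613) = 582^306 mod 613 = 612, giving Legendre symbol -1.
d is a non-residue mod p, hence 613 remains inert in O_K.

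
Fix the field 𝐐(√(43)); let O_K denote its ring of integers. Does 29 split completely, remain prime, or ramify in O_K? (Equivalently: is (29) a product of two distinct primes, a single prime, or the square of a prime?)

inert

43 mod 4 = 3, hence disc K = 4·43 = 172 and O_K = ℤ[√43].
Since gcd(29, 172) = 1 the prime 29 does not ramify.
Legendre symbol by Euler's criterion: (43/29) ≡ 43^14 ≡ 28 (mod 29), i.e. (43/29) = -1.
d is a non-residue mod p, hence 29 remains inert in O_K.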